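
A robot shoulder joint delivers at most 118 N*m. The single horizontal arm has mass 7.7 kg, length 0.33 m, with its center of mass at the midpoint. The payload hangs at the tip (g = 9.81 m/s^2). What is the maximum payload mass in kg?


tau_arm = m_arm*g*(L/2) = 7.7*9.81*0.33/2 = 12.4636 N*m
tau_payload = tau_max - tau_arm = 118 - 12.4636 = 105.5364
m_payload = tau_payload / (g*L) = 105.5364 / (9.81*0.33) = 32.6001

32.6001 kg


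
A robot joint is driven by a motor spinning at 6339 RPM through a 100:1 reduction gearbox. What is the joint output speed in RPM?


omega_joint = omega_motor / N = 6339 / 100 = 63.3900

63.3900 RPM


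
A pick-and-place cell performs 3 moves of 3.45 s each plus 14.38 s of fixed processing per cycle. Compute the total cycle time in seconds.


T = 3*3.45 + 14.38 = 24.7300

24.7300 s


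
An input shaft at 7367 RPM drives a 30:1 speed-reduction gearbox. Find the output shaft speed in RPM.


omega_out = omega_in / N = 7367 / 30 = 245.5667

245.5667 RPM


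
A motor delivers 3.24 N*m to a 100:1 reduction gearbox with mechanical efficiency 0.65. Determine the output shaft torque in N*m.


tau_out = tau_in * N * eta = 3.24 * 100 * 0.65 = 210.6000

210.6000 N*m


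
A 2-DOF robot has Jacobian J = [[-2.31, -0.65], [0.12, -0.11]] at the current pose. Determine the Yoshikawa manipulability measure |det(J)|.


det(J) = -2.31*-0.11 - (-0.65)*(0.12) = 0.3321
|det(J)| = 0.3321

0.3321


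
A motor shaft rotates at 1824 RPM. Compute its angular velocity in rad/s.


omega = 1824 * 2*pi/60 = 191.0088

191.0088 rad/s


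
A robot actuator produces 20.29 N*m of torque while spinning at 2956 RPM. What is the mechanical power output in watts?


omega = 2956 * 2*pi/60 = 309.551596 rad/s
P = tau * omega = 20.29 * 309.551596 = 6280.8019

6280.8019 W


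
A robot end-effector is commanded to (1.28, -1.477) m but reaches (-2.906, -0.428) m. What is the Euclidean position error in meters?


dx = -2.906 - (1.28) = -4.1860, dy = -0.428 - (-1.477) = 1.0490
err = sqrt(17.522596 + 1.100401) = 4.3154

4.3154 m


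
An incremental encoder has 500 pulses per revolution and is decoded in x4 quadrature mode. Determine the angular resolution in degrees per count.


resolution = 360 / (PPR * 4) = 360 / 2000 = 0.1800

0.1800 degrees


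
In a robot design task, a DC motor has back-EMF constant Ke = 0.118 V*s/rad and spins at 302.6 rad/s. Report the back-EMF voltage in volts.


V_emf = Ke * omega = 0.118*302.6 = 35.7068

35.7068 V


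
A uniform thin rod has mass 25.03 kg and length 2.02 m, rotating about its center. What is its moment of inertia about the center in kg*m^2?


I = (1/12)*m*L^2 = (1/12)*25.03*2.02^2 = 8.5110

8.5110 kg*m^2


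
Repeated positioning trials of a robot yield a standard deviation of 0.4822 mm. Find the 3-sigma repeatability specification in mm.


repeatability = 3*sigma = 3*0.4822 = 1.4466

1.4466 mm


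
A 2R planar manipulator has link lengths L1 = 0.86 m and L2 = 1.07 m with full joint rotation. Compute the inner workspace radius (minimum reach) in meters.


r_min = |L1 - L2| = |0.86 - 1.07| = 0.2100

0.2100 m


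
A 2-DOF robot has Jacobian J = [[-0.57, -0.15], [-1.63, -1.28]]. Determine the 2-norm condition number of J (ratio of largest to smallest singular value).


JJ^T eigenvalues: trace(JJ^T) = 4.6427, det(JJ^T) = det(J)^2 = 0.23532201
s_max^2 = (4.6427 + sqrt(20.61337525))/2 = 4.59144775
s_min^2 = (4.6427 - sqrt(20.61337525))/2 = 0.05125225
kappa = s_max/s_min = sqrt(4.59144775/0.05125225) = 9.4650

9.4650


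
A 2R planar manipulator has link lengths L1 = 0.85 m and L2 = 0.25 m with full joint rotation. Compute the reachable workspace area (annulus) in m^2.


r_max = L1 + L2 = 1.1000, r_min = |L1 - L2| = 0.6000
A = pi*(r_max^2 - r_min^2) = pi*(1.2100 - 0.3600) = 2.6704

2.6704 m^2


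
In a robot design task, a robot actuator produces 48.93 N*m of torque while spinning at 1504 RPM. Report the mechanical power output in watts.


omega = 1504 * 2*pi/60 = 157.498512 rad/s
P = tau * omega = 48.93 * 157.498512 = 7706.4022

7706.4022 W


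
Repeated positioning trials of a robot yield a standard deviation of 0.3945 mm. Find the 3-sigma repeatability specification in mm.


repeatability = 3*sigma = 3*0.3945 = 1.1835

1.1835 mm


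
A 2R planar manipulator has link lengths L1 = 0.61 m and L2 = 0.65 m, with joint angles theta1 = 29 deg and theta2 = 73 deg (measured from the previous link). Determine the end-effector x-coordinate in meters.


x = L1*cos(th1) + L2*cos(th1+th2) = 0.61*cos(29 deg) + 0.65*cos(102 deg) = 0.3984

0.3984 m


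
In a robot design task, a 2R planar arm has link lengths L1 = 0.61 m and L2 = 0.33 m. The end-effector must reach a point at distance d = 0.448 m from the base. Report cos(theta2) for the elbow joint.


cos(th2) = (d^2 - L1^2 - L2^2)/(2*L1*L2) = (0.448^2 - 0.61^2 - 0.33^2)/(2*0.61*0.33) = -0.6962

-0.6962


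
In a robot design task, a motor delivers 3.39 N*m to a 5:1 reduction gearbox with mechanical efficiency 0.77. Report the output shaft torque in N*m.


tau_out = tau_in * N * eta = 3.39 * 5 * 0.77 = 13.0515

13.0515 N*m


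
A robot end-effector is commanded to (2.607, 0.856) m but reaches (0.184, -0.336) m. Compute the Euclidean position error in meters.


dx = 0.184 - (2.607) = -2.4230, dy = -0.336 - (0.856) = -1.1920
err = sqrt(5.870929 + 1.420864) = 2.7003

2.7003 m


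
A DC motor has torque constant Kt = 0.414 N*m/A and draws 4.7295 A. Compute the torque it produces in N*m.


tau = Kt * I = 0.414*4.7295 = 1.9580

1.9580 N*m


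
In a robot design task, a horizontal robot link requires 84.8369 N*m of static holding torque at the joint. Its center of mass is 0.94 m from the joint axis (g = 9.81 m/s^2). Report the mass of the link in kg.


m = tau / (g*L) = 84.8369 / (9.81 * 0.94) = 9.2000

9.2000 kg


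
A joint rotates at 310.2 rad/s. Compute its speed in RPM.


RPM = 310.2 * 60/(2*pi) = 2962.1918

2962.1918 RPM


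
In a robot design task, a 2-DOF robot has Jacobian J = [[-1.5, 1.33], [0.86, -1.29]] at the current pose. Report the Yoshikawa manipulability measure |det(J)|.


det(J) = -1.5*-1.29 - (1.33)*(0.86) = 0.7912
|det(J)| = 0.7912

0.7912


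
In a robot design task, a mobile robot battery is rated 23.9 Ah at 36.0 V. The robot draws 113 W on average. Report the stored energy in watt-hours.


E = capacity * V = 23.9*36.0 = 860.4000

860.4000 Wh


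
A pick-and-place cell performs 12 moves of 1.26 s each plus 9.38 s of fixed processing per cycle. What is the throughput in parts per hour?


T_cycle = 12*1.26 + 9.38 = 24.5000 s
rate = 3600/T = 146.9388

146.9388 parts/hour


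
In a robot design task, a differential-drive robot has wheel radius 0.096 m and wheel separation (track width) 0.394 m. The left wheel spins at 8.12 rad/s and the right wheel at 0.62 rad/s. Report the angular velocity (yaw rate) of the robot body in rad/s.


omega = r*(wR - wL)/L = 0.096*(0.62 - (8.12))/0.394 = -1.8274

-1.8274 rad/s


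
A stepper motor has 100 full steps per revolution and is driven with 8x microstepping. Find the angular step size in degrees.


step = 360/(100*8) = 360/800 = 0.4500

0.4500 degrees


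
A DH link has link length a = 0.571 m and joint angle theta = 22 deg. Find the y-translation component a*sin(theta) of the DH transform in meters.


a*sin(theta) = 0.571*sin(22 deg) = 0.2139

0.2139 m


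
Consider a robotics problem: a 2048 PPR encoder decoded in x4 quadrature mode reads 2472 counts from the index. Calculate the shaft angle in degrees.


angle = counts * 360 / (PPR*4) = 2472 * 360 / 8192 = 108.6328

108.6328 degrees


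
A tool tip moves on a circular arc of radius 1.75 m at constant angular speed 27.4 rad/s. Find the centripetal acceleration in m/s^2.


a_c = omega^2 * r = 27.4^2 * 1.75 = 1313.8300

1313.8300 m/s^2


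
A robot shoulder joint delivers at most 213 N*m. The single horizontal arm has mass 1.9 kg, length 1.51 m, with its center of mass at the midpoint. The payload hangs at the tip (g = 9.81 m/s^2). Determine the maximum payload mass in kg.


tau_arm = m_arm*g*(L/2) = 1.9*9.81*1.51/2 = 14.0724 N*m
tau_payload = tau_max - tau_arm = 213 - 14.0724 = 198.9276
m_payload = tau_payload / (g*L) = 198.9276 / (9.81*1.51) = 13.4292

13.4292 kg


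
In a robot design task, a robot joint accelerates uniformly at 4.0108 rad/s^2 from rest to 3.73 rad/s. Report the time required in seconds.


t = delta_omega / alpha = 3.73 / 4.0108 = 0.9300

0.9300 s


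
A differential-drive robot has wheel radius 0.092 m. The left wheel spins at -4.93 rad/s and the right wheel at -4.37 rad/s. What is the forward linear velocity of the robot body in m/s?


v = r*(wR + wL)/2 = 0.092*(-4.37 + -4.93)/2 = -0.4278

-0.4278 m/s


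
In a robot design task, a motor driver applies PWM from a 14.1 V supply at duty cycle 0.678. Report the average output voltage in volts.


V_avg = V_supply * D = 14.1*0.678 = 9.5598

9.5598 V


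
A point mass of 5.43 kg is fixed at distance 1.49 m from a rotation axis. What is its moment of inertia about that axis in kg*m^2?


I = m*r^2 = 5.43*1.49^2 = 12.0551

12.0551 kg*m^2


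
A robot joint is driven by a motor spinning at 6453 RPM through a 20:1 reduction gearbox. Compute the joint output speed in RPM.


omega_joint = omega_motor / N = 6453 / 20 = 322.6500

322.6500 RPM


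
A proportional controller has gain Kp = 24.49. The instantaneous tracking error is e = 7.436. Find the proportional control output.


u_P = Kp * e = 24.49 * 7.436 = 182.1076

182.1076


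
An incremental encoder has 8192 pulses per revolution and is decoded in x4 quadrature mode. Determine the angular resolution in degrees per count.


resolution = 360 / (PPR * 4) = 360 / 32768 = 0.0110

0.0110 degrees


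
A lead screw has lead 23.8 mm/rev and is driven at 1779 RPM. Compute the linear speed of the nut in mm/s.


v = lead * (RPM/60) = 23.8*1779/60 = 705.6700

705.6700 mm/s


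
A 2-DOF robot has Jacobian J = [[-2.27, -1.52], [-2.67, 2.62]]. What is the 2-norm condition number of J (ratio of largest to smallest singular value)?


JJ^T eigenvalues: trace(JJ^T) = 21.4566, det(JJ^T) = det(J)^2 = 100.11603364
s_max^2 = (21.4566 + sqrt(59.92154900))/2 = 14.59875052
s_min^2 = (21.4566 - sqrt(59.92154900))/2 = 6.85784948
kappa = s_max/s_min = sqrt(14.59875052/6.85784948) = 1.4590

1.4590


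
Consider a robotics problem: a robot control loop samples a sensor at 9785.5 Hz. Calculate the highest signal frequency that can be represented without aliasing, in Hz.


f_max = f_s/2 = 9785.5/2 = 4892.7500

4892.7500 Hz


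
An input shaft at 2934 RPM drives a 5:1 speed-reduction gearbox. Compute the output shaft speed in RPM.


omega_out = omega_in / N = 2934 / 5 = 586.8000

586.8000 RPM


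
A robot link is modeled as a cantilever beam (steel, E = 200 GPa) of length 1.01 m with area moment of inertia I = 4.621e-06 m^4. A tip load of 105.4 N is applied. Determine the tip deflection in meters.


delta = F*L^3/(3*E*I) = 105.4*1.01^3/(3*2.000e+11*4.621e-06)
      = 108.5937254/2772600 = 3.9167e-05

3.9167e-05 m


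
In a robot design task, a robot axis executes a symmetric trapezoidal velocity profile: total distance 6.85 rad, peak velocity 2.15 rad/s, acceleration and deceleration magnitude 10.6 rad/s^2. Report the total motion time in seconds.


t_acc = v/a = 2.15/10.6 = 0.202830 s
d_acc = v^2/(2a) = 0.218042 rad (each ramp)
d_cruise = 6.85 - 2*0.218042 = 6.413916 rad
t_cruise = 6.413916/2.15 = 2.983217 s
t_total = 2*0.202830 + 2.983217 = 3.3889

3.3889 s


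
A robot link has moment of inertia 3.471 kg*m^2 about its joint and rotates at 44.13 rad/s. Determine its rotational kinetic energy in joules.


KE = (1/2)*I*omega^2 = 0.5*3.471*44.13^2 = 3379.8114

3379.8114 J


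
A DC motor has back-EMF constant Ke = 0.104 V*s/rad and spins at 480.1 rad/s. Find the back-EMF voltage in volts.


V_emf = Ke * omega = 0.104*480.1 = 49.9304

49.9304 V


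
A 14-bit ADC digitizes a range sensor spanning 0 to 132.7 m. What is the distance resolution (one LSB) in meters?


res = range / 2^n = 132.7/2^14 = 132.7/16384 = 0.0081

0.0081 m


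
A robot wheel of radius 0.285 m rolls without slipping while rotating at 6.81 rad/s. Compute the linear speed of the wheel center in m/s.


v = omega * r = 6.81 * 0.285 = 1.9408

1.9408 m/s


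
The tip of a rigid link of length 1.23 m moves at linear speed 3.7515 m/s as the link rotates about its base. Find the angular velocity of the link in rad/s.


omega = v / L = 3.7515 / 1.23 = 3.0500

3.0500 rad/s


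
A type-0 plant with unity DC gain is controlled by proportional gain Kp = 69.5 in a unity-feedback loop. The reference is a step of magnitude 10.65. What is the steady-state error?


e_ss = R/(1 + Kp) = 10.65/(1 + 69.5) = 10.65/70.5000 = 0.1511

0.1511


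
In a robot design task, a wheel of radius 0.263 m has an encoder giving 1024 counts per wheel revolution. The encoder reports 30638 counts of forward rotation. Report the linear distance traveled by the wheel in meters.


revs = 30638/1024 = 29.919922
d = revs * 2*pi*r = 29.919922 * 2*pi*0.263 = 49.4420

49.4420 m


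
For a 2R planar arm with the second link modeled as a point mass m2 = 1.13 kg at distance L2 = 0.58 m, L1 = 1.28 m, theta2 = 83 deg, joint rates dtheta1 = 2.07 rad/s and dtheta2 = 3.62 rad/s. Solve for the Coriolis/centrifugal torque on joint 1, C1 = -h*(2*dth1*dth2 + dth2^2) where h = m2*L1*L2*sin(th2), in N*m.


h = m2*L1*L2*sin(th2) = 1.13*1.28*0.58*sin(83 deg) = 0.832659
C1 = -h*(2*2.07*3.62 + 3.62^2) = -0.832659*28.0912 = -23.3904

-23.3904 N*m


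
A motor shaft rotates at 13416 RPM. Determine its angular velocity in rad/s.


omega = 13416 * 2*pi/60 = 1404.9202

1404.9202 rad/s


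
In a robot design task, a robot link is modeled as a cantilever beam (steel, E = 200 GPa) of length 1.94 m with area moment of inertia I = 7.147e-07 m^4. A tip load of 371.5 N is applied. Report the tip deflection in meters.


delta = F*L^3/(3*E*I) = 371.5*1.94^3/(3*2.000e+11*7.147e-07)
      = 2712.464156/428820 = 0.0063

0.0063 m


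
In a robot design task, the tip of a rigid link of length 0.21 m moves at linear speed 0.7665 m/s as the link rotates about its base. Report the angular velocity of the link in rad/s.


omega = v / L = 0.7665 / 0.21 = 3.6500

3.6500 rad/s


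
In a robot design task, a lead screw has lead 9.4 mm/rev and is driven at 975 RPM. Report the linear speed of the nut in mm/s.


v = lead * (RPM/60) = 9.4*975/60 = 152.7500

152.7500 mm/s


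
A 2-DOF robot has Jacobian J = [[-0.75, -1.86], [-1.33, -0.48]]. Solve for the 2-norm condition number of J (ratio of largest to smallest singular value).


JJ^T eigenvalues: trace(JJ^T) = 6.0214, det(JJ^T) = det(J)^2 = 4.46815044
s_max^2 = (6.0214 + sqrt(18.38465620))/2 = 5.15456661
s_min^2 = (6.0214 - sqrt(18.38465620))/2 = 0.86683339
kappa = s_max/s_min = sqrt(5.15456661/0.86683339) = 2.4385

2.4385


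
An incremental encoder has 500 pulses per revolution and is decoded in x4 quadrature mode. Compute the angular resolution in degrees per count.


resolution = 360 / (PPR * 4) = 360 / 2000 = 0.1800

0.1800 degrees


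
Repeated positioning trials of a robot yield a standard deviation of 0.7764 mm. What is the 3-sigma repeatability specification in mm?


repeatability = 3*sigma = 3*0.7764 = 2.3292

2.3292 mm


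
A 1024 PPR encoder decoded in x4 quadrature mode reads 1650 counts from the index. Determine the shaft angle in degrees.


angle = counts * 360 / (PPR*4) = 1650 * 360 / 4096 = 145.0195

145.0195 degrees


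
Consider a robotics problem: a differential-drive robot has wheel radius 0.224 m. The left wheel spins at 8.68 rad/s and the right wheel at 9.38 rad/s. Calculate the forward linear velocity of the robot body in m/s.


v = r*(wR + wL)/2 = 0.224*(9.38 + 8.68)/2 = 2.0227

2.0227 m/s


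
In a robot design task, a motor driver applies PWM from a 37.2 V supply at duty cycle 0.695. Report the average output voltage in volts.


V_avg = V_supply * D = 37.2*0.695 = 25.8540

25.8540 V


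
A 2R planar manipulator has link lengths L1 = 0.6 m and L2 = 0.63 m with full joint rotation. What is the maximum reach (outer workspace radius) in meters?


r_max = L1 + L2 = 0.6 + 0.63 = 1.2300

1.2300 m


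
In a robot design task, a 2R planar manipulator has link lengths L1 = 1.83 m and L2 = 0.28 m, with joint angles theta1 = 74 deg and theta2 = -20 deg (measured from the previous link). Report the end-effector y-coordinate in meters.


y = L1*sin(th1) + L2*sin(th1+th2) = 1.83*sin(74 deg) + 0.28*sin(54 deg) = 1.9856

1.9856 m


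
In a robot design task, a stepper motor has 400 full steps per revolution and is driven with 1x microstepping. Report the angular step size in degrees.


step = 360/(400*1) = 360/400 = 0.9000

0.9000 degrees


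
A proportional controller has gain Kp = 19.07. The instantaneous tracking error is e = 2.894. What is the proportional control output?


u_P = Kp * e = 19.07 * 2.894 = 55.1886

55.1886


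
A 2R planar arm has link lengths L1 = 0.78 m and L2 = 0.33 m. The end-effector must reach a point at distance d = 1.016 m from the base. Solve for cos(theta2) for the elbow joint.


cos(th2) = (d^2 - L1^2 - L2^2)/(2*L1*L2) = (1.016^2 - 0.78^2 - 0.33^2)/(2*0.78*0.33) = 0.6118

0.6118


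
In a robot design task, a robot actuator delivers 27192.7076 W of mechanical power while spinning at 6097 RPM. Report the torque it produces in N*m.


omega = 6097 * 2*pi/60 = 638.476347 rad/s
tau = P / omega = 27192.7076 / 638.476347 = 42.5900

42.5900 N*m


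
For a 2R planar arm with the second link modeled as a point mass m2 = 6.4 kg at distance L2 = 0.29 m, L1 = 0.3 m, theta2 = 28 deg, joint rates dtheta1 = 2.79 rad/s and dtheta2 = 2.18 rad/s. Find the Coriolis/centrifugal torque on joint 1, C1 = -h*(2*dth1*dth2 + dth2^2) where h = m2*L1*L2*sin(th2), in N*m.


h = m2*L1*L2*sin(th2) = 6.4*0.3*0.29*sin(28 deg) = 0.261402
C1 = -h*(2*2.79*2.18 + 2.18^2) = -0.261402*16.9168 = -4.4221

-4.4221 N*m


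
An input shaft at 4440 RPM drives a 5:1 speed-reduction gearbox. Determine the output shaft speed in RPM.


omega_out = omega_in / N = 4440 / 5 = 888.0000

888.0000 RPM


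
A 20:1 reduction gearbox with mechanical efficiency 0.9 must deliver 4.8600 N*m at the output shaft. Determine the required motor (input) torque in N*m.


tau_in = tau_out / (N * eta) = 4.8600 / (20 * 0.9) = 0.2700

0.2700 N*m


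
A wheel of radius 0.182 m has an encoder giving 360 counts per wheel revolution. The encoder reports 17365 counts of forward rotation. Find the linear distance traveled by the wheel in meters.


revs = 17365/360 = 48.236111
d = revs * 2*pi*r = 48.236111 * 2*pi*0.182 = 55.1599

55.1599 m


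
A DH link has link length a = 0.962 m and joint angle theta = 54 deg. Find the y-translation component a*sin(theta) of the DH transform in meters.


a*sin(theta) = 0.962*sin(54 deg) = 0.7783

0.7783 m


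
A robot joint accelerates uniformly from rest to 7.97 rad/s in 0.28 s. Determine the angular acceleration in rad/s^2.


alpha = delta_omega / t = 7.97 / 0.28 = 28.4643

28.4643 rad/s^2


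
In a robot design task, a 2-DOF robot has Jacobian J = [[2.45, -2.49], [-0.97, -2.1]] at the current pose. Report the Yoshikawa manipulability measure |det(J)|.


det(J) = 2.45*-2.1 - (-2.49)*(-0.97) = -7.5603
|det(J)| = 7.5603

7.5603


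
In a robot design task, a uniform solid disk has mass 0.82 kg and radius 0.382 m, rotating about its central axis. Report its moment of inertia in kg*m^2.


I = (1/2)*m*R^2 = 0.5*0.82*0.382^2 = 0.0598

0.0598 kg*m^2


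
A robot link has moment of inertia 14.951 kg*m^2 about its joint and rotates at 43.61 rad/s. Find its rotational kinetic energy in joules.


KE = (1/2)*I*omega^2 = 0.5*14.951*43.61^2 = 14217.1459

14217.1459 J


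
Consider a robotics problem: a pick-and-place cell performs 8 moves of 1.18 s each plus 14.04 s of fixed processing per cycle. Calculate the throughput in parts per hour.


T_cycle = 8*1.18 + 14.04 = 23.4800 s
rate = 3600/T = 153.3220

153.3220 parts/hour


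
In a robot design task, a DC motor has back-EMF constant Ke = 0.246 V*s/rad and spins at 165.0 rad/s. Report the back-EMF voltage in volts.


V_emf = Ke * omega = 0.246*165.0 = 40.5900

40.5900 V


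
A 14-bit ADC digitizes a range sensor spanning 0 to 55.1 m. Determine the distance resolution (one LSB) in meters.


res = range / 2^n = 55.1/2^14 = 55.1/16384 = 0.0034

0.0034 m


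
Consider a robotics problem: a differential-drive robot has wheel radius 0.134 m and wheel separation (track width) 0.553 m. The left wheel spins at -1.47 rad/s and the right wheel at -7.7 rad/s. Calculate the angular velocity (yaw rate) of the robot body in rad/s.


omega = r*(wR - wL)/L = 0.134*(-7.7 - (-1.47))/0.553 = -1.5096

-1.5096 rad/s


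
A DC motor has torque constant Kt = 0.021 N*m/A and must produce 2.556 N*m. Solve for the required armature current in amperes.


I = tau / Kt = 2.556/0.021 = 121.7143

121.7143 A


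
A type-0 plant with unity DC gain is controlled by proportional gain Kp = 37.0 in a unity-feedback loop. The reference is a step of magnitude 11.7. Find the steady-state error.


e_ss = R/(1 + Kp) = 11.7/(1 + 37.0) = 11.7/38.0000 = 0.3079

0.3079


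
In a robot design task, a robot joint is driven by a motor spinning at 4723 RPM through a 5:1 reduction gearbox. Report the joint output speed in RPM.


omega_joint = omega_motor / N = 4723 / 5 = 944.6000

944.6000 RPM


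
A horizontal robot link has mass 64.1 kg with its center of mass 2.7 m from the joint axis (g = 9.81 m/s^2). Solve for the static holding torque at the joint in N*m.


tau = m*g*L = 64.1 * 9.81 * 2.7 = 1697.8167

1697.8167 N*m


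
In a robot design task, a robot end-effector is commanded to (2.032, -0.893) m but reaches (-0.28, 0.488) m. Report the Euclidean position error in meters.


dx = -0.28 - (2.032) = -2.3120, dy = 0.488 - (-0.893) = 1.3810
err = sqrt(5.345344 + 1.907161) = 2.6930

2.6930 m


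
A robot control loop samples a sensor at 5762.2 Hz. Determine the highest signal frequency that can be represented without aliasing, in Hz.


f_max = f_s/2 = 5762.2/2 = 2881.1000

2881.1000 Hz


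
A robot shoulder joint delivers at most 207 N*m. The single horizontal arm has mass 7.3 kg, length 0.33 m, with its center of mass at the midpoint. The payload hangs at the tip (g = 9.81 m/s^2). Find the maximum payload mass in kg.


tau_arm = m_arm*g*(L/2) = 7.3*9.81*0.33/2 = 11.8161 N*m
tau_payload = tau_max - tau_arm = 207 - 11.8161 = 195.1839
m_payload = tau_payload / (g*L) = 195.1839 / (9.81*0.33) = 60.2922

60.2922 kg


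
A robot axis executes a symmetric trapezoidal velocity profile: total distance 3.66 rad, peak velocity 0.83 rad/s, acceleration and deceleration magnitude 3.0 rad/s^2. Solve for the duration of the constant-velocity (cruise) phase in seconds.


t_acc = v/a = 0.276667 s, d_acc = v^2/(2a) = 0.114817 rad each
d_cruise = 3.66 - 2*0.114817 = 3.430366 rad
t_cruise = d_cruise/v = 3.430366/0.83 = 4.1330

4.1330 s


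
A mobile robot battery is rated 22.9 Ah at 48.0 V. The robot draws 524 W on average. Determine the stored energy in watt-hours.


E = capacity * V = 22.9*48.0 = 1099.2000

1099.2000 Wh


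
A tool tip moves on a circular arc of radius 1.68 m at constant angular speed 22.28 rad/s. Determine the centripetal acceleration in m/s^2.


a_c = omega^2 * r = 22.28^2 * 1.68 = 833.9493

833.9493 m/s^2


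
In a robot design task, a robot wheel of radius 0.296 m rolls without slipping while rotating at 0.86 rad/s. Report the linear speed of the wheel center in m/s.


v = omega * r = 0.86 * 0.296 = 0.2546

0.2546 m/s


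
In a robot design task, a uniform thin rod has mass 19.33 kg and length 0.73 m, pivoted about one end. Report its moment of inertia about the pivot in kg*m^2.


I = (1/3)*m*L^2 = (1/3)*19.33*0.73^2 = 3.4337

3.4337 kg*m^2


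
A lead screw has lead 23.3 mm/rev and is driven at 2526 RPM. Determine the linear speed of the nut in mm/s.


v = lead * (RPM/60) = 23.3*2526/60 = 980.9300

980.9300 mm/s


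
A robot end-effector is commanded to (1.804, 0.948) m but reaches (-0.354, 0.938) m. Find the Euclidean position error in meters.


dx = -0.354 - (1.804) = -2.1580, dy = 0.938 - (0.948) = -0.0100
err = sqrt(4.656964 + 0.000100) = 2.1580

2.1580 m


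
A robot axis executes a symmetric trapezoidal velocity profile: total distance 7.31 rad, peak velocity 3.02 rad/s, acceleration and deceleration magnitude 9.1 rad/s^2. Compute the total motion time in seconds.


t_acc = v/a = 3.02/9.1 = 0.331868 s
d_acc = v^2/(2a) = 0.501121 rad (each ramp)
d_cruise = 7.31 - 2*0.501121 = 6.307758 rad
t_cruise = 6.307758/3.02 = 2.088662 s
t_total = 2*0.331868 + 2.088662 = 2.7524

2.7524 s


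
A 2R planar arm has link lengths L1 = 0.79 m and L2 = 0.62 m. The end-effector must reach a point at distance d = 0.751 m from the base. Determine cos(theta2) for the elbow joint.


cos(th2) = (d^2 - L1^2 - L2^2)/(2*L1*L2) = (0.751^2 - 0.79^2 - 0.62^2)/(2*0.79*0.62) = -0.4538

-0.4538


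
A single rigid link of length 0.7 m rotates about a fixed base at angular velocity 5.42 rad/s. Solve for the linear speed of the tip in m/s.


v = L*omega = 0.7 * 5.42 = 3.7940

3.7940 m/s


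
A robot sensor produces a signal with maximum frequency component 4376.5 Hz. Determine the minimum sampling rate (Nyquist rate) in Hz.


f_s,min = 2*f_max = 2*4376.5 = 8753.0000

8753.0000 Hz


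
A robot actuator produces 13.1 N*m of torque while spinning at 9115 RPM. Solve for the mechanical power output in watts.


omega = 9115 * 2*pi/60 = 954.520568 rad/s
P = tau * omega = 13.1 * 954.520568 = 12504.2194

12504.2194 W


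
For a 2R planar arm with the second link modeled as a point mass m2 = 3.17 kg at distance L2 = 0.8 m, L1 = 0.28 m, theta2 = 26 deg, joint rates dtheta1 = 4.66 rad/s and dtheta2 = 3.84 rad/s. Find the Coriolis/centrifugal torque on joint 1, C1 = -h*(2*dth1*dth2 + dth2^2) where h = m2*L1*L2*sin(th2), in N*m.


h = m2*L1*L2*sin(th2) = 3.17*0.28*0.8*sin(26 deg) = 0.311279
C1 = -h*(2*4.66*3.84 + 3.84^2) = -0.311279*50.5344 = -15.7303

-15.7303 N*m


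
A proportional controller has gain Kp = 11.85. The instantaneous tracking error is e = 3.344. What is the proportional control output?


u_P = Kp * e = 11.85 * 3.344 = 39.6264

39.6264


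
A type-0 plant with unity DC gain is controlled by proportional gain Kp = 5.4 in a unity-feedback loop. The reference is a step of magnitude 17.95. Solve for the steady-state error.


e_ss = R/(1 + Kp) = 17.95/(1 + 5.4) = 17.95/6.4000 = 2.8047

2.8047


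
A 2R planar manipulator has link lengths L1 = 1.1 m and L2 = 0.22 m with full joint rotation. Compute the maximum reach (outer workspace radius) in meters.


r_max = L1 + L2 = 1.1 + 0.22 = 1.3200

1.3200 m


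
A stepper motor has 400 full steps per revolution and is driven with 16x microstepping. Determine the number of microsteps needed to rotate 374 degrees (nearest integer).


step_size = 360/(400*16) = 360/6400 = 0.056250 deg
n = 374/(360/6400) = 374*6400/360 = 6648.8889 -> 6649

6649 steps


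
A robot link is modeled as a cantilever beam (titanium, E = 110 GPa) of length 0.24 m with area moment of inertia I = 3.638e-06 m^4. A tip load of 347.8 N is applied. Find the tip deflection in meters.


delta = F*L^3/(3*E*I) = 347.8*0.24^3/(3*1.100e+11*3.638e-06)
      = 4.8079872/1200540 = 4.0049e-06

4.0049e-06 m


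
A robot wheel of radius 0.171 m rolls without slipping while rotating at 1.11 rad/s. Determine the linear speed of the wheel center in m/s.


v = omega * r = 1.11 * 0.171 = 0.1898

0.1898 m/s


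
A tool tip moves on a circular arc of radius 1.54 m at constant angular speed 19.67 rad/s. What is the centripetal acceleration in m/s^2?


a_c = omega^2 * r = 19.67^2 * 1.54 = 595.8397

595.8397 m/s^2


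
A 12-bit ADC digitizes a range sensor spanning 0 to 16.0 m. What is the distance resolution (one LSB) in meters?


res = range / 2^n = 16.0/2^12 = 16.0/4096 = 0.0039

0.0039 m


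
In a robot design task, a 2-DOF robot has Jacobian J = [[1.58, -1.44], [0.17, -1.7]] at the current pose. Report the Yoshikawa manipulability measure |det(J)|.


det(J) = 1.58*-1.7 - (-1.44)*(0.17) = -2.4412
|det(J)| = 2.4412

2.4412


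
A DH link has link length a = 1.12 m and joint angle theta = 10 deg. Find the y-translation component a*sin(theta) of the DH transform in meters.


a*sin(theta) = 1.12*sin(10 deg) = 0.1945

0.1945 m


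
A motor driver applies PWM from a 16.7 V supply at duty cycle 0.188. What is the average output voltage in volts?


V_avg = V_supply * D = 16.7*0.188 = 3.1396

3.1396 V


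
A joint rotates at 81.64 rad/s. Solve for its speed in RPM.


RPM = 81.64 * 60/(2*pi) = 779.6046

779.6046 RPM


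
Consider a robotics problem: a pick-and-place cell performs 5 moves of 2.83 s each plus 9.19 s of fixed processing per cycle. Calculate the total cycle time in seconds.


T = 5*2.83 + 9.19 = 23.3400

23.3400 s


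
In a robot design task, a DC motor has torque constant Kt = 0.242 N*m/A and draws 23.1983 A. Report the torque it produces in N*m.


tau = Kt * I = 0.242*23.1983 = 5.6140

5.6140 N*m


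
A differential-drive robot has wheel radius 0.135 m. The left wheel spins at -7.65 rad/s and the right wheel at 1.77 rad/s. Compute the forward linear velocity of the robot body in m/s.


v = r*(wR + wL)/2 = 0.135*(1.77 + -7.65)/2 = -0.3969

-0.3969 m/s


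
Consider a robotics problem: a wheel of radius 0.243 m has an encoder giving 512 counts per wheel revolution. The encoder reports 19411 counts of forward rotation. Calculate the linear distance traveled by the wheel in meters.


revs = 19411/512 = 37.912109
d = revs * 2*pi*r = 37.912109 * 2*pi*0.243 = 57.8847

57.8847 m


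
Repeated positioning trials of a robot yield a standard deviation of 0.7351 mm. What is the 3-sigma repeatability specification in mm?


repeatability = 3*sigma = 3*0.7351 = 2.2053

2.2053 mm


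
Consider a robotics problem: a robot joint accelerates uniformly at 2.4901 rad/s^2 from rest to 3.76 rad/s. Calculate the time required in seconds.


t = delta_omega / alpha = 3.76 / 2.4901 = 1.5100

1.5100 s


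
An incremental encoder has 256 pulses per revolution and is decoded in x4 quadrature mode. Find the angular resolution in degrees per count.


resolution = 360 / (PPR * 4) = 360 / 1024 = 0.3516

0.3516 degrees


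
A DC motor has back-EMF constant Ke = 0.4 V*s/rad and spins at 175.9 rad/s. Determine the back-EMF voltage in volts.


V_emf = Ke * omega = 0.4*175.9 = 70.3600

70.3600 V


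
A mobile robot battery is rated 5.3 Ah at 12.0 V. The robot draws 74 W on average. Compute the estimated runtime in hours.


E = 5.3*12.0 = 63.6000 Wh
t = E/P = 63.6000/74 = 0.8595

0.8595 hours


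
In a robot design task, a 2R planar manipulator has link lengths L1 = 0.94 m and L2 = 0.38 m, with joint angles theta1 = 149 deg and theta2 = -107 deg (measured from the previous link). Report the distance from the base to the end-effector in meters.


x = L1*cos(th1) + L2*cos(th1+th2) = -0.523342
y = L1*sin(th1) + L2*sin(th1+th2) = 0.738405
d = sqrt(x^2 + y^2) = sqrt(0.273887 + 0.545242) = 0.9051

0.9051 m


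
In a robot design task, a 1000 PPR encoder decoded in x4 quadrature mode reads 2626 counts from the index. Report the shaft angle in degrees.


angle = counts * 360 / (PPR*4) = 2626 * 360 / 4000 = 236.3400

236.3400 degrees


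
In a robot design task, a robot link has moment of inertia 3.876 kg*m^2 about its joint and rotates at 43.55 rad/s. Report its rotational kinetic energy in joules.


KE = (1/2)*I*omega^2 = 0.5*3.876*43.55^2 = 3675.6156

3675.6156 J


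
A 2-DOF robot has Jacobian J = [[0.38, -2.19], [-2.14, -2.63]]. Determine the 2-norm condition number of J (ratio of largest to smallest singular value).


JJ^T eigenvalues: trace(JJ^T) = 16.4370, det(JJ^T) = det(J)^2 = 32.33059600
s_max^2 = (16.4370 + sqrt(140.85258500))/2 = 14.15256659
s_min^2 = (16.4370 - sqrt(140.85258500))/2 = 2.28443341
kappa = s_max/s_min = sqrt(14.15256659/2.28443341) = 2.4890

2.4890


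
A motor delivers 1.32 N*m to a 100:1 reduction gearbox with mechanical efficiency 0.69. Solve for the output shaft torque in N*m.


tau_out = tau_in * N * eta = 1.32 * 100 * 0.69 = 91.0800

91.0800 N*m


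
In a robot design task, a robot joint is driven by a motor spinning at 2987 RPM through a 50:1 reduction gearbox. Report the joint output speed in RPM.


omega_joint = omega_motor / N = 2987 / 50 = 59.7400

59.7400 RPM


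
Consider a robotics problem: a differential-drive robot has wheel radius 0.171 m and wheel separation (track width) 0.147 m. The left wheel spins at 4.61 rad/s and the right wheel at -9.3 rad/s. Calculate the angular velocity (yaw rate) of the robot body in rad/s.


omega = r*(wR - wL)/L = 0.171*(-9.3 - (4.61))/0.147 = -16.1810

-16.1810 rad/s


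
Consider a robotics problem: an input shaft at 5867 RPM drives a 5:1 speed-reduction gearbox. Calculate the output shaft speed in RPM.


omega_out = omega_in / N = 5867 / 5 = 1173.4000

1173.4000 RPM


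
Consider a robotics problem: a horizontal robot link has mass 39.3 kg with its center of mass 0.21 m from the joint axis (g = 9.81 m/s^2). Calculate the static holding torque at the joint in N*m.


tau = m*g*L = 39.3 * 9.81 * 0.21 = 80.9619

80.9619 N*m


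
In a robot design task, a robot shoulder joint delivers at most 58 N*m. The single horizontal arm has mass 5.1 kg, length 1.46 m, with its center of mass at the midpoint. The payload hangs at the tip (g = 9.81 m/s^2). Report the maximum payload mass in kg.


tau_arm = m_arm*g*(L/2) = 5.1*9.81*1.46/2 = 36.5226 N*m
tau_payload = tau_max - tau_arm = 58 - 36.5226 = 21.4774
m_payload = tau_payload / (g*L) = 21.4774 / (9.81*1.46) = 1.4995

1.4995 kg


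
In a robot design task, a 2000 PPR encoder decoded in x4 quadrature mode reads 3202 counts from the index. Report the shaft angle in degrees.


angle = counts * 360 / (PPR*4) = 3202 * 360 / 8000 = 144.0900

144.0900 degrees


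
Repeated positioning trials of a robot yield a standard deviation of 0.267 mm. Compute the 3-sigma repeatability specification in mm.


repeatability = 3*sigma = 3*0.267 = 0.8010

0.8010 mm


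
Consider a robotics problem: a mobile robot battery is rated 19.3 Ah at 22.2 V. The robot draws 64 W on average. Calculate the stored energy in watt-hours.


E = capacity * V = 19.3*22.2 = 428.4600

428.4600 Wh


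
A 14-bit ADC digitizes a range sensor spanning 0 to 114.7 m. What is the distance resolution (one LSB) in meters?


res = range / 2^n = 114.7/2^14 = 114.7/16384 = 0.0070

0.0070 m


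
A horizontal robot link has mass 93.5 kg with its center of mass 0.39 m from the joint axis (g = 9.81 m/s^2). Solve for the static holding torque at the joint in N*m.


tau = m*g*L = 93.5 * 9.81 * 0.39 = 357.7217

357.7217 N*m


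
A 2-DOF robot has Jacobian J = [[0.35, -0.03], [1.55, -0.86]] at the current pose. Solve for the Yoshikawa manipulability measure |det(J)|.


det(J) = 0.35*-0.86 - (-0.03)*(1.55) = -0.2545
|det(J)| = 0.2545

0.2545


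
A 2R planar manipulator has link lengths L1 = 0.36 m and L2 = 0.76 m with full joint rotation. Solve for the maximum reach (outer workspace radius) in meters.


r_max = L1 + L2 = 0.36 + 0.76 = 1.1200

1.1200 m


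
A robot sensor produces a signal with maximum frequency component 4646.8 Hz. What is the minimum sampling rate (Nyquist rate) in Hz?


f_s,min = 2*f_max = 2*4646.8 = 9293.6000

9293.6000 Hz


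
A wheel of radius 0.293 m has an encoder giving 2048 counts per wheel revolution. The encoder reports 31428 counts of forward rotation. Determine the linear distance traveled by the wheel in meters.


revs = 31428/2048 = 15.345703
d = revs * 2*pi*r = 15.345703 * 2*pi*0.293 = 28.2510

28.2510 m


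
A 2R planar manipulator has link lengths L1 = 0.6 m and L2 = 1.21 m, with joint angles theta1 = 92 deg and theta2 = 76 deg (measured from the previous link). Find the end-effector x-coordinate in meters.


x = L1*cos(th1) + L2*cos(th1+th2) = 0.6*cos(92 deg) + 1.21*cos(168 deg) = -1.2045

-1.2045 m


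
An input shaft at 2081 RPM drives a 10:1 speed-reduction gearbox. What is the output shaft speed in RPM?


omega_out = omega_in / N = 2081 / 10 = 208.1000

208.1000 RPM


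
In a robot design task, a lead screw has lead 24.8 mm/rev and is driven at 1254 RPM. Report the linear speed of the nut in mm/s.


v = lead * (RPM/60) = 24.8*1254/60 = 518.3200

518.3200 mm/s


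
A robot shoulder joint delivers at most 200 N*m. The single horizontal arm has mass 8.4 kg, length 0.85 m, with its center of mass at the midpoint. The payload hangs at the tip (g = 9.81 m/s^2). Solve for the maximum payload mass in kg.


tau_arm = m_arm*g*(L/2) = 8.4*9.81*0.85/2 = 35.0217 N*m
tau_payload = tau_max - tau_arm = 200 - 35.0217 = 164.9783
m_payload = tau_payload / (g*L) = 164.9783 / (9.81*0.85) = 19.7851

19.7851 kg


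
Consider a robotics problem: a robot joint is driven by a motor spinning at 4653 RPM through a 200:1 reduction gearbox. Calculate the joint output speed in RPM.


omega_joint = omega_motor / N = 4653 / 200 = 23.2650

23.2650 RPM


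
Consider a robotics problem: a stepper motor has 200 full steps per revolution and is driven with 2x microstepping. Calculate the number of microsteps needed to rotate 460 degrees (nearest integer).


step_size = 360/(200*2) = 360/400 = 0.900000 deg
n = 460/(360/400) = 460*400/360 = 511.1111 -> 511

511 steps


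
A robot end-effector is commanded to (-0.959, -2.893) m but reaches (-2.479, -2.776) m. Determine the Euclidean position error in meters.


dx = -2.479 - (-0.959) = -1.5200, dy = -2.776 - (-2.893) = 0.1170
err = sqrt(2.310400 + 0.013689) = 1.5245

1.5245 m


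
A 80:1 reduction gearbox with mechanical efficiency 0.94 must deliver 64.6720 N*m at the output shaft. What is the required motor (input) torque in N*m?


tau_in = tau_out / (N * eta) = 64.6720 / (80 * 0.94) = 0.8600

0.8600 N*m


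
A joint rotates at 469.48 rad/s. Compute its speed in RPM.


RPM = 469.48 * 60/(2*pi) = 4483.2038

4483.2038 RPM


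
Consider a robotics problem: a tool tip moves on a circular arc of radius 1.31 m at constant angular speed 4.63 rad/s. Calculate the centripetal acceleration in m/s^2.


a_c = omega^2 * r = 4.63^2 * 1.31 = 28.0823

28.0823 m/s^2


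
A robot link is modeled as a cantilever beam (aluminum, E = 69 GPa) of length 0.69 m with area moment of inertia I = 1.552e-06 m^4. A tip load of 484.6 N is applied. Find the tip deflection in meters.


delta = F*L^3/(3*E*I) = 484.6*0.69^3/(3*6.900e+10*1.552e-06)
      = 159.1954614/321264 = 4.9553e-04

4.9553e-04 m


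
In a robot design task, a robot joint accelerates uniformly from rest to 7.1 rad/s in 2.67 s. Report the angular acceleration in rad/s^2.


alpha = delta_omega / t = 7.1 / 2.67 = 2.6592

2.6592 rad/s^2


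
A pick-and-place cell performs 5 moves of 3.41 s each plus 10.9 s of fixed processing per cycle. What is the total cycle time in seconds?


T = 5*3.41 + 10.9 = 27.9500

27.9500 s


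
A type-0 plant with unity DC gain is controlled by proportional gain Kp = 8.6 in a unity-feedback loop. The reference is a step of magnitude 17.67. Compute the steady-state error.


e_ss = R/(1 + Kp) = 17.67/(1 + 8.6) = 17.67/9.6000 = 1.8406

1.8406
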